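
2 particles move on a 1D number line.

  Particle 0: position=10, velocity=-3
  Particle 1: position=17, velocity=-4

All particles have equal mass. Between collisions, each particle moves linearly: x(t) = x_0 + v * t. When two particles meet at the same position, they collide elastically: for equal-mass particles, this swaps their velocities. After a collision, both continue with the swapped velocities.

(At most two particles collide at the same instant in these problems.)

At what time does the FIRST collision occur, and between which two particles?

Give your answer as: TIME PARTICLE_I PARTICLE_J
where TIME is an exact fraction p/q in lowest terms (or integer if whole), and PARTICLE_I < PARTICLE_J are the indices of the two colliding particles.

Answer: 7 0 1

Derivation:
Pair (0,1): pos 10,17 vel -3,-4 -> gap=7, closing at 1/unit, collide at t=7
Earliest collision: t=7 between 0 and 1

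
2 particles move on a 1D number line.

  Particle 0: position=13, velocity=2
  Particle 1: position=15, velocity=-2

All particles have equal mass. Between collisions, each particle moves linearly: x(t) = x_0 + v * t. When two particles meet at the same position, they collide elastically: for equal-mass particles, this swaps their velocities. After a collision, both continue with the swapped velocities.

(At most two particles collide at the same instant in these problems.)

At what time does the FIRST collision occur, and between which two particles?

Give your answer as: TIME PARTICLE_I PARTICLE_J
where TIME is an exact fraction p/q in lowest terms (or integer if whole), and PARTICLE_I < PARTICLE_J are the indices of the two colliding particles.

Answer: 1/2 0 1

Derivation:
Pair (0,1): pos 13,15 vel 2,-2 -> gap=2, closing at 4/unit, collide at t=1/2
Earliest collision: t=1/2 between 0 and 1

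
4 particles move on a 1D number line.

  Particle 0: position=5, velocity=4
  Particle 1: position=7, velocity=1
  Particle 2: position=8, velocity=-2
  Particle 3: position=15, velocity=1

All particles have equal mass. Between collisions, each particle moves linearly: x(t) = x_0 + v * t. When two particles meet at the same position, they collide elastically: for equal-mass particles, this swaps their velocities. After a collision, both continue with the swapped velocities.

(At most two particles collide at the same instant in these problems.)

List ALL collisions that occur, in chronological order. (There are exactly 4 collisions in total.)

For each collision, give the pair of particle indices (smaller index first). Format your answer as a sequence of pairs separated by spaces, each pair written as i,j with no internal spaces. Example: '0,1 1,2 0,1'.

Collision at t=1/3: particles 1 and 2 swap velocities; positions: p0=19/3 p1=22/3 p2=22/3 p3=46/3; velocities now: v0=4 v1=-2 v2=1 v3=1
Collision at t=1/2: particles 0 and 1 swap velocities; positions: p0=7 p1=7 p2=15/2 p3=31/2; velocities now: v0=-2 v1=4 v2=1 v3=1
Collision at t=2/3: particles 1 and 2 swap velocities; positions: p0=20/3 p1=23/3 p2=23/3 p3=47/3; velocities now: v0=-2 v1=1 v2=4 v3=1
Collision at t=10/3: particles 2 and 3 swap velocities; positions: p0=4/3 p1=31/3 p2=55/3 p3=55/3; velocities now: v0=-2 v1=1 v2=1 v3=4

Answer: 1,2 0,1 1,2 2,3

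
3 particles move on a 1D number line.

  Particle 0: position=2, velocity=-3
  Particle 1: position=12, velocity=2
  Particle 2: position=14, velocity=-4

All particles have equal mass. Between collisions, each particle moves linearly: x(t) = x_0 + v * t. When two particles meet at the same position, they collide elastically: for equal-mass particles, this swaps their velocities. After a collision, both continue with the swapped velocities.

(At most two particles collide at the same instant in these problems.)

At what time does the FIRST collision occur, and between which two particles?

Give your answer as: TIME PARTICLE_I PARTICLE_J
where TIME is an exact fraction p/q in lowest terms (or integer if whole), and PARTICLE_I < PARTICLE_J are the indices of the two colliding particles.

Pair (0,1): pos 2,12 vel -3,2 -> not approaching (rel speed -5 <= 0)
Pair (1,2): pos 12,14 vel 2,-4 -> gap=2, closing at 6/unit, collide at t=1/3
Earliest collision: t=1/3 between 1 and 2

Answer: 1/3 1 2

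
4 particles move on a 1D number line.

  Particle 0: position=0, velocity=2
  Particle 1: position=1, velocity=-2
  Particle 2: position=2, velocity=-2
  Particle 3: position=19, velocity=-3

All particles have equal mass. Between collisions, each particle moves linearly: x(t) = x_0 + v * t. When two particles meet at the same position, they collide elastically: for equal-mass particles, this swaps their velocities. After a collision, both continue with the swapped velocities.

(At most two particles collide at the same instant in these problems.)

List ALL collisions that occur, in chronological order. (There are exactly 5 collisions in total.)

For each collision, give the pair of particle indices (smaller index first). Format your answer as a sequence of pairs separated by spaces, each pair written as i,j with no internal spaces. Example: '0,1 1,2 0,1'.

Answer: 0,1 1,2 2,3 1,2 0,1

Derivation:
Collision at t=1/4: particles 0 and 1 swap velocities; positions: p0=1/2 p1=1/2 p2=3/2 p3=73/4; velocities now: v0=-2 v1=2 v2=-2 v3=-3
Collision at t=1/2: particles 1 and 2 swap velocities; positions: p0=0 p1=1 p2=1 p3=35/2; velocities now: v0=-2 v1=-2 v2=2 v3=-3
Collision at t=19/5: particles 2 and 3 swap velocities; positions: p0=-33/5 p1=-28/5 p2=38/5 p3=38/5; velocities now: v0=-2 v1=-2 v2=-3 v3=2
Collision at t=17: particles 1 and 2 swap velocities; positions: p0=-33 p1=-32 p2=-32 p3=34; velocities now: v0=-2 v1=-3 v2=-2 v3=2
Collision at t=18: particles 0 and 1 swap velocities; positions: p0=-35 p1=-35 p2=-34 p3=36; velocities now: v0=-3 v1=-2 v2=-2 v3=2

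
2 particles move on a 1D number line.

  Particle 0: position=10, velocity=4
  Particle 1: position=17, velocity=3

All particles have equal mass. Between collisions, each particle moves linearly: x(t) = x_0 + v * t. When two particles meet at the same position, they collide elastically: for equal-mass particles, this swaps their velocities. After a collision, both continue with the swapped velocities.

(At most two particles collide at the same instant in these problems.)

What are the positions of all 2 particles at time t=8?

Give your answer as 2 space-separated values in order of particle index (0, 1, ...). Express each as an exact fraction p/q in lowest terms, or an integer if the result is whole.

Answer: 41 42

Derivation:
Collision at t=7: particles 0 and 1 swap velocities; positions: p0=38 p1=38; velocities now: v0=3 v1=4
Advance to t=8 (no further collisions before then); velocities: v0=3 v1=4; positions = 41 42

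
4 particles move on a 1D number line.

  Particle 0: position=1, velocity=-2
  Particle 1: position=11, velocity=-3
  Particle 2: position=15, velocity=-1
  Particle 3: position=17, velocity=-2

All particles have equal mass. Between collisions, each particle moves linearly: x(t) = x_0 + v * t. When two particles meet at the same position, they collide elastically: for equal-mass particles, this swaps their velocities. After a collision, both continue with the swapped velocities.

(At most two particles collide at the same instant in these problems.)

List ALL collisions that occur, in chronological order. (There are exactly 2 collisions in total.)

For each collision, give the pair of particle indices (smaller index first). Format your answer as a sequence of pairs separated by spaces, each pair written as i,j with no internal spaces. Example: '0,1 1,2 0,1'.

Collision at t=2: particles 2 and 3 swap velocities; positions: p0=-3 p1=5 p2=13 p3=13; velocities now: v0=-2 v1=-3 v2=-2 v3=-1
Collision at t=10: particles 0 and 1 swap velocities; positions: p0=-19 p1=-19 p2=-3 p3=5; velocities now: v0=-3 v1=-2 v2=-2 v3=-1

Answer: 2,3 0,1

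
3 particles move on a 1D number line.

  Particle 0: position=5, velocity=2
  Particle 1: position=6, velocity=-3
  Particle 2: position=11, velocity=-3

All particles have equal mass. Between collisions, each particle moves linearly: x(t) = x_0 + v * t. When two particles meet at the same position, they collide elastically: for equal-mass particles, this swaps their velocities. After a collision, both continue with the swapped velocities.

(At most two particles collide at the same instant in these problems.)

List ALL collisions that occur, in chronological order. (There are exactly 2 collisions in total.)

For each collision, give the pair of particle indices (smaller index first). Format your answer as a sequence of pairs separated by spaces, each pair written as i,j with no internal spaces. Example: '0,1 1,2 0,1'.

Answer: 0,1 1,2

Derivation:
Collision at t=1/5: particles 0 and 1 swap velocities; positions: p0=27/5 p1=27/5 p2=52/5; velocities now: v0=-3 v1=2 v2=-3
Collision at t=6/5: particles 1 and 2 swap velocities; positions: p0=12/5 p1=37/5 p2=37/5; velocities now: v0=-3 v1=-3 v2=2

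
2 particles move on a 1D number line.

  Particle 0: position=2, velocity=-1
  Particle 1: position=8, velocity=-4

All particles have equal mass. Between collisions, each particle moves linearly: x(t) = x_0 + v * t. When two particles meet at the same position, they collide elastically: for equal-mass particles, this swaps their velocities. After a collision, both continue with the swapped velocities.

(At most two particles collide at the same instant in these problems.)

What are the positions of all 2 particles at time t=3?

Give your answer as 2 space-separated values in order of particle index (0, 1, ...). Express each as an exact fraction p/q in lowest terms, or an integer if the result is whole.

Answer: -4 -1

Derivation:
Collision at t=2: particles 0 and 1 swap velocities; positions: p0=0 p1=0; velocities now: v0=-4 v1=-1
Advance to t=3 (no further collisions before then); velocities: v0=-4 v1=-1; positions = -4 -1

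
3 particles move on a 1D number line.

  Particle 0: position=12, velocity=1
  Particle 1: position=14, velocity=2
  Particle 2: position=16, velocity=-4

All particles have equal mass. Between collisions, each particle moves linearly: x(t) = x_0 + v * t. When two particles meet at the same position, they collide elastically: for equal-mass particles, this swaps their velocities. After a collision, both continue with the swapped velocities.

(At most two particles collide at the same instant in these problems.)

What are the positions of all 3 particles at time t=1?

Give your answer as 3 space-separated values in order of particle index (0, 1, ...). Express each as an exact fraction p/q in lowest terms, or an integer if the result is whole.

Answer: 12 13 16

Derivation:
Collision at t=1/3: particles 1 and 2 swap velocities; positions: p0=37/3 p1=44/3 p2=44/3; velocities now: v0=1 v1=-4 v2=2
Collision at t=4/5: particles 0 and 1 swap velocities; positions: p0=64/5 p1=64/5 p2=78/5; velocities now: v0=-4 v1=1 v2=2
Advance to t=1 (no further collisions before then); velocities: v0=-4 v1=1 v2=2; positions = 12 13 16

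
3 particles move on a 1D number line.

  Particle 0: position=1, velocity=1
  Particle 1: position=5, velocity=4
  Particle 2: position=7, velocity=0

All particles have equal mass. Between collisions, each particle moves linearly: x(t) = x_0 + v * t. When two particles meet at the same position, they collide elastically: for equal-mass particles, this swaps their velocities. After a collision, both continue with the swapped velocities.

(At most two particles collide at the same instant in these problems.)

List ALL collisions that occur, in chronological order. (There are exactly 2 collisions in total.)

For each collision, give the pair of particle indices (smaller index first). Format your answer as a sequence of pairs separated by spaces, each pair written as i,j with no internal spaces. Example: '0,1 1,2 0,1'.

Collision at t=1/2: particles 1 and 2 swap velocities; positions: p0=3/2 p1=7 p2=7; velocities now: v0=1 v1=0 v2=4
Collision at t=6: particles 0 and 1 swap velocities; positions: p0=7 p1=7 p2=29; velocities now: v0=0 v1=1 v2=4

Answer: 1,2 0,1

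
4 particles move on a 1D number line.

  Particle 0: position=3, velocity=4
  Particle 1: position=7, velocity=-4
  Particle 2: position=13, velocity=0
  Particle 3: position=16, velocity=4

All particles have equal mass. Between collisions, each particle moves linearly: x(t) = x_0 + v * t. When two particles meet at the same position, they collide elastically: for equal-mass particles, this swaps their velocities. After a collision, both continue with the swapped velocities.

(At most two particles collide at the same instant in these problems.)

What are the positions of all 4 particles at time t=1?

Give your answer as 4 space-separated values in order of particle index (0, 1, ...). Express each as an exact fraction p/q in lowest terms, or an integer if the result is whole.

Answer: 3 7 13 20

Derivation:
Collision at t=1/2: particles 0 and 1 swap velocities; positions: p0=5 p1=5 p2=13 p3=18; velocities now: v0=-4 v1=4 v2=0 v3=4
Advance to t=1 (no further collisions before then); velocities: v0=-4 v1=4 v2=0 v3=4; positions = 3 7 13 20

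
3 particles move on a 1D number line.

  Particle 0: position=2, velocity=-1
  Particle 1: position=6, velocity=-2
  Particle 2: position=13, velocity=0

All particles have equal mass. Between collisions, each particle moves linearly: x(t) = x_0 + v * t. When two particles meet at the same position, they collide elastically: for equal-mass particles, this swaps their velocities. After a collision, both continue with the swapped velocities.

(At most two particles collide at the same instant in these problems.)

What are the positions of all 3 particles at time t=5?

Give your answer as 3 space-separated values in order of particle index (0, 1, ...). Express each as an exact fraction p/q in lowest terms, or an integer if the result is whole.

Collision at t=4: particles 0 and 1 swap velocities; positions: p0=-2 p1=-2 p2=13; velocities now: v0=-2 v1=-1 v2=0
Advance to t=5 (no further collisions before then); velocities: v0=-2 v1=-1 v2=0; positions = -4 -3 13

Answer: -4 -3 13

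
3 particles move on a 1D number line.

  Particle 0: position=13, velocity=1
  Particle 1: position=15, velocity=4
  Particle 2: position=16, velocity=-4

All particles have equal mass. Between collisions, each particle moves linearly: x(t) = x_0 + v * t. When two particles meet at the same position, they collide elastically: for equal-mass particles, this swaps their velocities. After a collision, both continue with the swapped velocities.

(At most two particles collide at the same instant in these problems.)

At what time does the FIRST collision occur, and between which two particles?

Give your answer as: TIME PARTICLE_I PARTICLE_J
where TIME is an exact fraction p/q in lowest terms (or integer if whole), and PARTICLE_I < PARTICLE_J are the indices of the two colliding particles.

Pair (0,1): pos 13,15 vel 1,4 -> not approaching (rel speed -3 <= 0)
Pair (1,2): pos 15,16 vel 4,-4 -> gap=1, closing at 8/unit, collide at t=1/8
Earliest collision: t=1/8 between 1 and 2

Answer: 1/8 1 2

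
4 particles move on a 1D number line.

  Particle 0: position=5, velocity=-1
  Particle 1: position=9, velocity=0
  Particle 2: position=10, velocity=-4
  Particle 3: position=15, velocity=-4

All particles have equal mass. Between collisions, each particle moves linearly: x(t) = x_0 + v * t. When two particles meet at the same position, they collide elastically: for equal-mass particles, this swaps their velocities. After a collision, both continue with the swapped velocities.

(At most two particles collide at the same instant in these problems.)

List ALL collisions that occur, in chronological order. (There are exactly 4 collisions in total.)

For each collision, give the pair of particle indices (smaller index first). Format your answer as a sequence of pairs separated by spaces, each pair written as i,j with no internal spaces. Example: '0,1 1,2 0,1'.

Collision at t=1/4: particles 1 and 2 swap velocities; positions: p0=19/4 p1=9 p2=9 p3=14; velocities now: v0=-1 v1=-4 v2=0 v3=-4
Collision at t=3/2: particles 2 and 3 swap velocities; positions: p0=7/2 p1=4 p2=9 p3=9; velocities now: v0=-1 v1=-4 v2=-4 v3=0
Collision at t=5/3: particles 0 and 1 swap velocities; positions: p0=10/3 p1=10/3 p2=25/3 p3=9; velocities now: v0=-4 v1=-1 v2=-4 v3=0
Collision at t=10/3: particles 1 and 2 swap velocities; positions: p0=-10/3 p1=5/3 p2=5/3 p3=9; velocities now: v0=-4 v1=-4 v2=-1 v3=0

Answer: 1,2 2,3 0,1 1,2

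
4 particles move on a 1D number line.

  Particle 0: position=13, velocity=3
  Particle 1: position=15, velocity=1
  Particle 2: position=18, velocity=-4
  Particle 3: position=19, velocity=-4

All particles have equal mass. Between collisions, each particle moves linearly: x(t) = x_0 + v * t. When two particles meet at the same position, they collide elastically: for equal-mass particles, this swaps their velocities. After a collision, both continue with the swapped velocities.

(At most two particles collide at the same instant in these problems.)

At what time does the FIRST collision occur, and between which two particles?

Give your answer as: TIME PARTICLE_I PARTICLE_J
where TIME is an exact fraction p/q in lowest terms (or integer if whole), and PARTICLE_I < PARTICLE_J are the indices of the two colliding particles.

Answer: 3/5 1 2

Derivation:
Pair (0,1): pos 13,15 vel 3,1 -> gap=2, closing at 2/unit, collide at t=1
Pair (1,2): pos 15,18 vel 1,-4 -> gap=3, closing at 5/unit, collide at t=3/5
Pair (2,3): pos 18,19 vel -4,-4 -> not approaching (rel speed 0 <= 0)
Earliest collision: t=3/5 between 1 and 2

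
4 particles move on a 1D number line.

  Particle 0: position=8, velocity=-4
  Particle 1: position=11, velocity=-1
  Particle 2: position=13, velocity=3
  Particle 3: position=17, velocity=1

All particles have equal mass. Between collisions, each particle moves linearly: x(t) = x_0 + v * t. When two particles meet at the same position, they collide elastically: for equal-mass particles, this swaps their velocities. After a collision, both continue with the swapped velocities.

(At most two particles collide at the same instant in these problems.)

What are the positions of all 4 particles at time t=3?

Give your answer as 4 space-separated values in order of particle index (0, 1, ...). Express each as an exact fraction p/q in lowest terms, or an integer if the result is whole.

Collision at t=2: particles 2 and 3 swap velocities; positions: p0=0 p1=9 p2=19 p3=19; velocities now: v0=-4 v1=-1 v2=1 v3=3
Advance to t=3 (no further collisions before then); velocities: v0=-4 v1=-1 v2=1 v3=3; positions = -4 8 20 22

Answer: -4 8 20 22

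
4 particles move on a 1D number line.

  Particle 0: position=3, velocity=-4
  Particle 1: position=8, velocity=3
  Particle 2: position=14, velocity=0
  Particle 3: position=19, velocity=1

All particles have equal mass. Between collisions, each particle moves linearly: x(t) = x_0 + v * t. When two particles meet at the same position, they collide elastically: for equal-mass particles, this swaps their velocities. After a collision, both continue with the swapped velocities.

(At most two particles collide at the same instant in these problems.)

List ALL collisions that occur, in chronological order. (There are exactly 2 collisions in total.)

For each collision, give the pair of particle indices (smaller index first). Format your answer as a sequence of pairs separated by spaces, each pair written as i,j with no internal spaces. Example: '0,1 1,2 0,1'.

Answer: 1,2 2,3

Derivation:
Collision at t=2: particles 1 and 2 swap velocities; positions: p0=-5 p1=14 p2=14 p3=21; velocities now: v0=-4 v1=0 v2=3 v3=1
Collision at t=11/2: particles 2 and 3 swap velocities; positions: p0=-19 p1=14 p2=49/2 p3=49/2; velocities now: v0=-4 v1=0 v2=1 v3=3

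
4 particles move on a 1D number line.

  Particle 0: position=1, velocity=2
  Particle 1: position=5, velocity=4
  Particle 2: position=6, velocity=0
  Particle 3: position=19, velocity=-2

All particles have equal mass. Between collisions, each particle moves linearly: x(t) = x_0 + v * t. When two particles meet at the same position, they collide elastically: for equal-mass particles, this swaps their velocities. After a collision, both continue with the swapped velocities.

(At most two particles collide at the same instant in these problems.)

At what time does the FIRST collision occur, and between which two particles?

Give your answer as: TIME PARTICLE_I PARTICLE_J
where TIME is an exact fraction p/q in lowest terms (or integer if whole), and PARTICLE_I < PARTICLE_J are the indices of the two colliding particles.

Answer: 1/4 1 2

Derivation:
Pair (0,1): pos 1,5 vel 2,4 -> not approaching (rel speed -2 <= 0)
Pair (1,2): pos 5,6 vel 4,0 -> gap=1, closing at 4/unit, collide at t=1/4
Pair (2,3): pos 6,19 vel 0,-2 -> gap=13, closing at 2/unit, collide at t=13/2
Earliest collision: t=1/4 between 1 and 2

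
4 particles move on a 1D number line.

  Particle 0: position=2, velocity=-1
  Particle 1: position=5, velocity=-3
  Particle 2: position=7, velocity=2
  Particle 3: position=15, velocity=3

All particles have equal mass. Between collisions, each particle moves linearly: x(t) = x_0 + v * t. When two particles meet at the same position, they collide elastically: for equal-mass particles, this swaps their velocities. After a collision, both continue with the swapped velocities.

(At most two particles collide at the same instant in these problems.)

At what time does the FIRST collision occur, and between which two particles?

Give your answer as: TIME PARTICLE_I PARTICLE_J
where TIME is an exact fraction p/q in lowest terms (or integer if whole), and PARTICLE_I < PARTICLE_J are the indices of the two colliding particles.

Answer: 3/2 0 1

Derivation:
Pair (0,1): pos 2,5 vel -1,-3 -> gap=3, closing at 2/unit, collide at t=3/2
Pair (1,2): pos 5,7 vel -3,2 -> not approaching (rel speed -5 <= 0)
Pair (2,3): pos 7,15 vel 2,3 -> not approaching (rel speed -1 <= 0)
Earliest collision: t=3/2 between 0 and 1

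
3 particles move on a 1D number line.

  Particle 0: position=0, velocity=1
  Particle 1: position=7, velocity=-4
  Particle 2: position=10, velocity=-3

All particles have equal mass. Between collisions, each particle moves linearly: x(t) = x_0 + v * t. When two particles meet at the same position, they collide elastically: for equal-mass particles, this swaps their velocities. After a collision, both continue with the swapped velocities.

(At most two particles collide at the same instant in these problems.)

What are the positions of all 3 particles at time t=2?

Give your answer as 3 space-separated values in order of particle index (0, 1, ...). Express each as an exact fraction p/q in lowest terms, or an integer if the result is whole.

Collision at t=7/5: particles 0 and 1 swap velocities; positions: p0=7/5 p1=7/5 p2=29/5; velocities now: v0=-4 v1=1 v2=-3
Advance to t=2 (no further collisions before then); velocities: v0=-4 v1=1 v2=-3; positions = -1 2 4

Answer: -1 2 4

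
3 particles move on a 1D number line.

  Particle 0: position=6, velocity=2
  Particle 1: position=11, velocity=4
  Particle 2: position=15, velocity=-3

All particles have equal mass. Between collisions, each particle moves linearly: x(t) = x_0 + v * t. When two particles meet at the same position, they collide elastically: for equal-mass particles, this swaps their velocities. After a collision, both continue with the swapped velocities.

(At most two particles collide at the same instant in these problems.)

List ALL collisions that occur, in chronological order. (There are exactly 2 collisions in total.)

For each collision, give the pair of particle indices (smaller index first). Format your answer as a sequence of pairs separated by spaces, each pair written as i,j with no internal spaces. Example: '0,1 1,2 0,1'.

Collision at t=4/7: particles 1 and 2 swap velocities; positions: p0=50/7 p1=93/7 p2=93/7; velocities now: v0=2 v1=-3 v2=4
Collision at t=9/5: particles 0 and 1 swap velocities; positions: p0=48/5 p1=48/5 p2=91/5; velocities now: v0=-3 v1=2 v2=4

Answer: 1,2 0,1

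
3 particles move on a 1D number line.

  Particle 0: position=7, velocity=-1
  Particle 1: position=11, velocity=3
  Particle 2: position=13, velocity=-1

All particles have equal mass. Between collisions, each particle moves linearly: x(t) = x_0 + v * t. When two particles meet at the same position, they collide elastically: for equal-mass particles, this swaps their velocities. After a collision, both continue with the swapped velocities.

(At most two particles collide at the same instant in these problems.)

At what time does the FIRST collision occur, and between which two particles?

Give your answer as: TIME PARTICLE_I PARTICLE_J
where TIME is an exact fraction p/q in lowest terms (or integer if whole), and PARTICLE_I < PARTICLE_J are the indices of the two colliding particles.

Pair (0,1): pos 7,11 vel -1,3 -> not approaching (rel speed -4 <= 0)
Pair (1,2): pos 11,13 vel 3,-1 -> gap=2, closing at 4/unit, collide at t=1/2
Earliest collision: t=1/2 between 1 and 2

Answer: 1/2 1 2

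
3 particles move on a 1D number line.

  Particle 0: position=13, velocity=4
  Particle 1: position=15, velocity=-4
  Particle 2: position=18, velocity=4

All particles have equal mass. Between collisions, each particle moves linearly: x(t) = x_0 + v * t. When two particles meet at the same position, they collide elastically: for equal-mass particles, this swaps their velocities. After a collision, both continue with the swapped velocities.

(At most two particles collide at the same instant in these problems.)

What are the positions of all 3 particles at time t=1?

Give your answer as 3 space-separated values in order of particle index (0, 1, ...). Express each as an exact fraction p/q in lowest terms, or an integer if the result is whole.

Collision at t=1/4: particles 0 and 1 swap velocities; positions: p0=14 p1=14 p2=19; velocities now: v0=-4 v1=4 v2=4
Advance to t=1 (no further collisions before then); velocities: v0=-4 v1=4 v2=4; positions = 11 17 22

Answer: 11 17 22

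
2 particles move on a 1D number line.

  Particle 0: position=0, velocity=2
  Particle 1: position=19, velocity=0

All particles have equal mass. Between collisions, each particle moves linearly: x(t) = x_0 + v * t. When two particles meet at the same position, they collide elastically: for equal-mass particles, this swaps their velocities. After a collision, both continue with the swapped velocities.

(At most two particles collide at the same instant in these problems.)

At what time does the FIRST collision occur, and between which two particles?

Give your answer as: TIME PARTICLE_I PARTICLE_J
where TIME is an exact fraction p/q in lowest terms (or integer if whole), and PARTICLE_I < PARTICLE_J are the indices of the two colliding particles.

Pair (0,1): pos 0,19 vel 2,0 -> gap=19, closing at 2/unit, collide at t=19/2
Earliest collision: t=19/2 between 0 and 1

Answer: 19/2 0 1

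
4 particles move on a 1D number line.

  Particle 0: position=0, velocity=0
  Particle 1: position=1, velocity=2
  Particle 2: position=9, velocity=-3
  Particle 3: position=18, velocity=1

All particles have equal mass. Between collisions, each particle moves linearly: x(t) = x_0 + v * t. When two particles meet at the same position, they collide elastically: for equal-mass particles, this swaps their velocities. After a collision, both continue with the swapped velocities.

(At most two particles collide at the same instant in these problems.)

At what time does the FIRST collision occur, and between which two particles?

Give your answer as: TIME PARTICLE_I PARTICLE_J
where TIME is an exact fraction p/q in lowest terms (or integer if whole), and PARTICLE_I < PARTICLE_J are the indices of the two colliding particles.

Pair (0,1): pos 0,1 vel 0,2 -> not approaching (rel speed -2 <= 0)
Pair (1,2): pos 1,9 vel 2,-3 -> gap=8, closing at 5/unit, collide at t=8/5
Pair (2,3): pos 9,18 vel -3,1 -> not approaching (rel speed -4 <= 0)
Earliest collision: t=8/5 between 1 and 2

Answer: 8/5 1 2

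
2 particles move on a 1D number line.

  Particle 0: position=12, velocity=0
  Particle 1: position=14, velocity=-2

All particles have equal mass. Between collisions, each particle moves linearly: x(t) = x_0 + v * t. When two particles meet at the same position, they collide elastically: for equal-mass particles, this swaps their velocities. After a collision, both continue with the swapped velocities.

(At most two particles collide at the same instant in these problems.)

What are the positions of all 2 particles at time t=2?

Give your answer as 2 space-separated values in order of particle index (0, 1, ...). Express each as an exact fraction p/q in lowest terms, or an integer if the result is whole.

Collision at t=1: particles 0 and 1 swap velocities; positions: p0=12 p1=12; velocities now: v0=-2 v1=0
Advance to t=2 (no further collisions before then); velocities: v0=-2 v1=0; positions = 10 12

Answer: 10 12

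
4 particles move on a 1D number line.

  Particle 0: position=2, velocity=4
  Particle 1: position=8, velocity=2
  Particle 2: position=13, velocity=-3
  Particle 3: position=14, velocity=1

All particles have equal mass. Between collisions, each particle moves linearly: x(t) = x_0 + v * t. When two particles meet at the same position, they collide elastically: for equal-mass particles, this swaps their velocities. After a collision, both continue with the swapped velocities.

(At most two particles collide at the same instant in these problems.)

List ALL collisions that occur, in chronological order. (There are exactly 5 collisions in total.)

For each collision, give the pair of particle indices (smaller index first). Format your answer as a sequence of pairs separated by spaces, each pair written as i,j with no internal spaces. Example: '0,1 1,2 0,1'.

Collision at t=1: particles 1 and 2 swap velocities; positions: p0=6 p1=10 p2=10 p3=15; velocities now: v0=4 v1=-3 v2=2 v3=1
Collision at t=11/7: particles 0 and 1 swap velocities; positions: p0=58/7 p1=58/7 p2=78/7 p3=109/7; velocities now: v0=-3 v1=4 v2=2 v3=1
Collision at t=3: particles 1 and 2 swap velocities; positions: p0=4 p1=14 p2=14 p3=17; velocities now: v0=-3 v1=2 v2=4 v3=1
Collision at t=4: particles 2 and 3 swap velocities; positions: p0=1 p1=16 p2=18 p3=18; velocities now: v0=-3 v1=2 v2=1 v3=4
Collision at t=6: particles 1 and 2 swap velocities; positions: p0=-5 p1=20 p2=20 p3=26; velocities now: v0=-3 v1=1 v2=2 v3=4

Answer: 1,2 0,1 1,2 2,3 1,2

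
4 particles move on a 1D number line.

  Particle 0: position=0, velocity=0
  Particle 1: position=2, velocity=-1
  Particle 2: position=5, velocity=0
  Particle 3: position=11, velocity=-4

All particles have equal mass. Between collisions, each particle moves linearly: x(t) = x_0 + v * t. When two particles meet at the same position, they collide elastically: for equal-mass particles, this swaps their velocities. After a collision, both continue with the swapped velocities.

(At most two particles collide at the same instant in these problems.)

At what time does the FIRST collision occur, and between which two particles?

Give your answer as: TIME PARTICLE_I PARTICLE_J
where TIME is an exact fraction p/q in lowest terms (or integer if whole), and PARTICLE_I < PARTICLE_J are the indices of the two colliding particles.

Answer: 3/2 2 3

Derivation:
Pair (0,1): pos 0,2 vel 0,-1 -> gap=2, closing at 1/unit, collide at t=2
Pair (1,2): pos 2,5 vel -1,0 -> not approaching (rel speed -1 <= 0)
Pair (2,3): pos 5,11 vel 0,-4 -> gap=6, closing at 4/unit, collide at t=3/2
Earliest collision: t=3/2 between 2 and 3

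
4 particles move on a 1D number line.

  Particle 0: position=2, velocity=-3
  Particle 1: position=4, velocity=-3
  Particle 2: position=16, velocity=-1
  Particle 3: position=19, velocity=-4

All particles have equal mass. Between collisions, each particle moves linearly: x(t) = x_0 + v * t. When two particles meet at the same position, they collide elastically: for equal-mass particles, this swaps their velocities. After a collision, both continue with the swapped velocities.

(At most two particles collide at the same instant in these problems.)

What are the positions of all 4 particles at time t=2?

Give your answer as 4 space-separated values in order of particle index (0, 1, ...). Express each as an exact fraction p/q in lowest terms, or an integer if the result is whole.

Collision at t=1: particles 2 and 3 swap velocities; positions: p0=-1 p1=1 p2=15 p3=15; velocities now: v0=-3 v1=-3 v2=-4 v3=-1
Advance to t=2 (no further collisions before then); velocities: v0=-3 v1=-3 v2=-4 v3=-1; positions = -4 -2 11 14

Answer: -4 -2 11 14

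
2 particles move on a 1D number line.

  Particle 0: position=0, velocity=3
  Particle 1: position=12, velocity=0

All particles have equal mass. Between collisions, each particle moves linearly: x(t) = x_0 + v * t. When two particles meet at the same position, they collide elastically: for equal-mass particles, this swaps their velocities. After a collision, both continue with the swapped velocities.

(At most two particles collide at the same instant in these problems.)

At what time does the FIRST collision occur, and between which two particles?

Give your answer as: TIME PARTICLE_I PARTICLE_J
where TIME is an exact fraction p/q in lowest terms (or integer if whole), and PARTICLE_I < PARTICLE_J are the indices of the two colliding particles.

Answer: 4 0 1

Derivation:
Pair (0,1): pos 0,12 vel 3,0 -> gap=12, closing at 3/unit, collide at t=4
Earliest collision: t=4 between 0 and 1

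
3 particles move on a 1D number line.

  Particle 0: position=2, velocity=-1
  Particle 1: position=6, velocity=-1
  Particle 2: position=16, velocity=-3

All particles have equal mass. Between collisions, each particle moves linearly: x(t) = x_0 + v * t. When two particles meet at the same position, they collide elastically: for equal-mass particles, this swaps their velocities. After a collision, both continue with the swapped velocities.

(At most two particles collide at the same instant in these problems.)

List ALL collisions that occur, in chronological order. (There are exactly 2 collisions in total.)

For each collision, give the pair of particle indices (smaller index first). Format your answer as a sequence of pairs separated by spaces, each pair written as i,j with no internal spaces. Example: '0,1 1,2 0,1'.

Answer: 1,2 0,1

Derivation:
Collision at t=5: particles 1 and 2 swap velocities; positions: p0=-3 p1=1 p2=1; velocities now: v0=-1 v1=-3 v2=-1
Collision at t=7: particles 0 and 1 swap velocities; positions: p0=-5 p1=-5 p2=-1; velocities now: v0=-3 v1=-1 v2=-1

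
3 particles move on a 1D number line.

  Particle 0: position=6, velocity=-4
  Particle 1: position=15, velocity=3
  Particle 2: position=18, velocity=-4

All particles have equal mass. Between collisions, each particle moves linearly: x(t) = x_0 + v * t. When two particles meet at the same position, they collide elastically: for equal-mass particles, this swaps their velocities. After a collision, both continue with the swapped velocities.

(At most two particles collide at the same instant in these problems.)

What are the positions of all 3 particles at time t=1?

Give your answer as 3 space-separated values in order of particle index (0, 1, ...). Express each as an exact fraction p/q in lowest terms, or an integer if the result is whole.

Collision at t=3/7: particles 1 and 2 swap velocities; positions: p0=30/7 p1=114/7 p2=114/7; velocities now: v0=-4 v1=-4 v2=3
Advance to t=1 (no further collisions before then); velocities: v0=-4 v1=-4 v2=3; positions = 2 14 18

Answer: 2 14 18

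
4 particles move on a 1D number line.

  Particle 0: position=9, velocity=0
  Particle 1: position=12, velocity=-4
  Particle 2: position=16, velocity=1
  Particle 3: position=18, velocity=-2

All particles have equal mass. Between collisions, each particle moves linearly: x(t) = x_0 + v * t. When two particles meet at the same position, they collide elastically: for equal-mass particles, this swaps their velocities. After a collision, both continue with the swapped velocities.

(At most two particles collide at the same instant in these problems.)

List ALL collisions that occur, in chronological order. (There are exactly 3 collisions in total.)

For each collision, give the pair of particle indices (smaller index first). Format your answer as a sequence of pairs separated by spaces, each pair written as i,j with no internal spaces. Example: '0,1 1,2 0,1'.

Collision at t=2/3: particles 2 and 3 swap velocities; positions: p0=9 p1=28/3 p2=50/3 p3=50/3; velocities now: v0=0 v1=-4 v2=-2 v3=1
Collision at t=3/4: particles 0 and 1 swap velocities; positions: p0=9 p1=9 p2=33/2 p3=67/4; velocities now: v0=-4 v1=0 v2=-2 v3=1
Collision at t=9/2: particles 1 and 2 swap velocities; positions: p0=-6 p1=9 p2=9 p3=41/2; velocities now: v0=-4 v1=-2 v2=0 v3=1

Answer: 2,3 0,1 1,2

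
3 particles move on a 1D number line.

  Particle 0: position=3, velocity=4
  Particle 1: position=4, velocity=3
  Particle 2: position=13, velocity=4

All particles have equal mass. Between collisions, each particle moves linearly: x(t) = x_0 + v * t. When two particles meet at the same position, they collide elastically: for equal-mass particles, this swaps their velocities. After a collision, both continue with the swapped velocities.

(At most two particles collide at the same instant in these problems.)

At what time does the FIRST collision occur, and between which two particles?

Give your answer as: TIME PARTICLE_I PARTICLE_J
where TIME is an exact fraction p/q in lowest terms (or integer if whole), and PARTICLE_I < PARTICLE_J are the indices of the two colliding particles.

Pair (0,1): pos 3,4 vel 4,3 -> gap=1, closing at 1/unit, collide at t=1
Pair (1,2): pos 4,13 vel 3,4 -> not approaching (rel speed -1 <= 0)
Earliest collision: t=1 between 0 and 1

Answer: 1 0 1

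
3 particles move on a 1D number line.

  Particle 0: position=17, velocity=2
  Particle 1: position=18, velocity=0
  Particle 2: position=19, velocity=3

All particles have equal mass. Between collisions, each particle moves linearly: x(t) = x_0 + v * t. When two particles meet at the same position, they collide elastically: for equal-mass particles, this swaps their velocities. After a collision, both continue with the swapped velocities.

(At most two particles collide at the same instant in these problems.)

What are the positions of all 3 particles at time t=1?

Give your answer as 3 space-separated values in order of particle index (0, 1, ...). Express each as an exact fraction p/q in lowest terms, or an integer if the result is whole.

Collision at t=1/2: particles 0 and 1 swap velocities; positions: p0=18 p1=18 p2=41/2; velocities now: v0=0 v1=2 v2=3
Advance to t=1 (no further collisions before then); velocities: v0=0 v1=2 v2=3; positions = 18 19 22

Answer: 18 19 22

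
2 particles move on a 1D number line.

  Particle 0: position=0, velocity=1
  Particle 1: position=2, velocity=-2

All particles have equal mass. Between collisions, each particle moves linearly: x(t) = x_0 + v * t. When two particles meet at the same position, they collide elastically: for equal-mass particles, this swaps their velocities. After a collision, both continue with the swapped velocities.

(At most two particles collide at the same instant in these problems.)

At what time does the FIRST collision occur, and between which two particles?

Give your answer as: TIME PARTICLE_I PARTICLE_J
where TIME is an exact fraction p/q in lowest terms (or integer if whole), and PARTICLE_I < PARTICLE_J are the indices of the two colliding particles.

Answer: 2/3 0 1

Derivation:
Pair (0,1): pos 0,2 vel 1,-2 -> gap=2, closing at 3/unit, collide at t=2/3
Earliest collision: t=2/3 between 0 and 1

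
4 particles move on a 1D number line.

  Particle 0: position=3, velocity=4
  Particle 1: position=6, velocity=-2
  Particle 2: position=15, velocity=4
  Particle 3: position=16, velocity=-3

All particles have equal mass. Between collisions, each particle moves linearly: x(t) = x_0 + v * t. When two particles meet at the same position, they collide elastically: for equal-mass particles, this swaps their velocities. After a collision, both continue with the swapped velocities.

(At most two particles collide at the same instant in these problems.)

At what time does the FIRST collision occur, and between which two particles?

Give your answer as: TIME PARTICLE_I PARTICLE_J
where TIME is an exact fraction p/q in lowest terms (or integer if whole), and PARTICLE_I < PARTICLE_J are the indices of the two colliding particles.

Answer: 1/7 2 3

Derivation:
Pair (0,1): pos 3,6 vel 4,-2 -> gap=3, closing at 6/unit, collide at t=1/2
Pair (1,2): pos 6,15 vel -2,4 -> not approaching (rel speed -6 <= 0)
Pair (2,3): pos 15,16 vel 4,-3 -> gap=1, closing at 7/unit, collide at t=1/7
Earliest collision: t=1/7 between 2 and 3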